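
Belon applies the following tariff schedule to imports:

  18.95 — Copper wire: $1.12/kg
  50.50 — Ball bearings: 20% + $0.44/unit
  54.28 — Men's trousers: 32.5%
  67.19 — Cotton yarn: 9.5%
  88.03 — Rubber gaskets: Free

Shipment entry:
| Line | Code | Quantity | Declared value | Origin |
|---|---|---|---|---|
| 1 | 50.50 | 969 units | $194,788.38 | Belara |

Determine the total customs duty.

$39,384.04

Line 1 (50.50, Belara, 969 units, $194,788.38):
Base rate for 50.50 is 20% + $0.44/unit.
Duty = $194,788.38 × 20% + 969 × $0.44 = $39,384.04.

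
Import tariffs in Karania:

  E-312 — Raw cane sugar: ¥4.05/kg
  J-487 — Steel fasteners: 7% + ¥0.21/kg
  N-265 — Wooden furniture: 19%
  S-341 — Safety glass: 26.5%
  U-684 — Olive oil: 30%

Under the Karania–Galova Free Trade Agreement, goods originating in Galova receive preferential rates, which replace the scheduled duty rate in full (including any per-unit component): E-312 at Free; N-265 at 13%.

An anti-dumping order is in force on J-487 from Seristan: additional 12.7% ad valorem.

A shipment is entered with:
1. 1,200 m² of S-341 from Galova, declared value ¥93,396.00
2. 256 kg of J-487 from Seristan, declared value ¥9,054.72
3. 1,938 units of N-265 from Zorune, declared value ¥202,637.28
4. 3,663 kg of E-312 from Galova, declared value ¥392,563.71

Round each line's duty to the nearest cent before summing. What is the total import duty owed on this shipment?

Line 1 (S-341, Galova, 1,200 m², ¥93,396.00):
Base rate for S-341 is 26.5%.
Origin Galova is the FTA partner but S-341 is not on the preference list; base rate stands.
Duty = ¥93,396.00 × 26.5% = ¥24,749.94.
Line 2 (J-487, Seristan, 256 kg, ¥9,054.72):
Base rate for J-487 is 7% + ¥0.21/kg.
Additional duty on J-487 from Seristan: +12.7%. Applied ad valorem rate: 7% + 12.7% = 19.7%.
Duty = ¥9,054.72 × 19.7% + 256 × ¥0.21 = ¥1,837.54.
Line 3 (N-265, Zorune, 1,938 units, ¥202,637.28):
Base rate for N-265 is 19%.
N-265 has an FTA preferential rate, but origin Zorune is not Galova; base rate stands.
Duty = ¥202,637.28 × 19% = ¥38,501.08.
Line 4 (E-312, Galova, 3,663 kg, ¥392,563.71):
Base rate for E-312 is ¥4.05/kg.
Origin Galova qualifies under the Karania–Galova agreement and E-312 is covered: preferential rate Free applies instead.
Duty = ¥392,563.71 × 0% = ¥0.00.
Total = ¥24,749.94 + ¥1,837.54 + ¥38,501.08 + ¥0.00 = ¥65,088.56.

¥65,088.56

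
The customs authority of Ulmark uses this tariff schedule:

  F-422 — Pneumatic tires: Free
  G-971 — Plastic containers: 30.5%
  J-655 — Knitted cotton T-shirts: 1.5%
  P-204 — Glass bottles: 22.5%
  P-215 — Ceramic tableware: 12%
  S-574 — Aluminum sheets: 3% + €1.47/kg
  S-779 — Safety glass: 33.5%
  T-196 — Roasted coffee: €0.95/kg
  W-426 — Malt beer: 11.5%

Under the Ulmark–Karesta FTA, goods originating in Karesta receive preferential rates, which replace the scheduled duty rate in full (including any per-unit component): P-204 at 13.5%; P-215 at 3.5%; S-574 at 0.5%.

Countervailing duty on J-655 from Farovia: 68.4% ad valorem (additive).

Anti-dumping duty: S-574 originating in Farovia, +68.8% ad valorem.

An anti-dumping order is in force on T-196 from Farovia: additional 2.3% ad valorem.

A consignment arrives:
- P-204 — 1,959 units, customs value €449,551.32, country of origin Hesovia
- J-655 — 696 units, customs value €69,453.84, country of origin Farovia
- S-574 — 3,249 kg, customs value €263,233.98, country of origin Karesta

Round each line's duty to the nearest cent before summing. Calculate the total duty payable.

Line 1 (P-204, Hesovia, 1,959 units, €449,551.32):
Base rate for P-204 is 22.5%.
P-204 has an FTA preferential rate, but origin Hesovia is not Karesta; base rate stands.
Duty = €449,551.32 × 22.5% = €101,149.05.
Line 2 (J-655, Farovia, 696 units, €69,453.84):
Base rate for J-655 is 1.5%.
Additional duty on J-655 from Farovia: +68.4%. Applied ad valorem rate: 1.5% + 68.4% = 69.9%.
Duty = €69,453.84 × 69.9% = €48,548.23.
Line 3 (S-574, Karesta, 3,249 kg, €263,233.98):
Base rate for S-574 is 3% + €1.47/kg.
Origin Karesta qualifies under the Ulmark–Karesta agreement and S-574 is covered: preferential rate 0.5% applies instead.
The additional-duty order on S-574 targets Farovia, not Karesta; it does not apply.
Duty = €263,233.98 × 0.5% = €1,316.17.
Total = €101,149.05 + €48,548.23 + €1,316.17 = €151,013.45.

€151,013.45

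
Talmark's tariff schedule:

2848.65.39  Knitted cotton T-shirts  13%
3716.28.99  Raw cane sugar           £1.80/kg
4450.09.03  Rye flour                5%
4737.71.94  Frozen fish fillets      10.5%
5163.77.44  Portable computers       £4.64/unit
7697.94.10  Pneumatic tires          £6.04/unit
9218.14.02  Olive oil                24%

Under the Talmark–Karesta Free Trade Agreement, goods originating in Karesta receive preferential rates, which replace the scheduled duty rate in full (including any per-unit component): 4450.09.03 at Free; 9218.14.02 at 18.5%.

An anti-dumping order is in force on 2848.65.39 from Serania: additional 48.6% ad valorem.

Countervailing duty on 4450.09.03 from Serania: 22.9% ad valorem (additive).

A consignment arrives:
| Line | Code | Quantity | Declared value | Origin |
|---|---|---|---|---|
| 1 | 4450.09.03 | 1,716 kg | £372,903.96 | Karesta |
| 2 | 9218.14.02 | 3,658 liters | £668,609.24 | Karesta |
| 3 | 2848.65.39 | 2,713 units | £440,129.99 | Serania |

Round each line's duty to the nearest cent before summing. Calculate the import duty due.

£394,812.78

Line 1 (4450.09.03, Karesta, 1,716 kg, £372,903.96):
Base rate for 4450.09.03 is 5%.
Origin Karesta qualifies under the Talmark–Karesta agreement and 4450.09.03 is covered: preferential rate Free applies instead.
The additional-duty order on 4450.09.03 targets Serania, not Karesta; it does not apply.
Duty = £372,903.96 × 0% = £0.00.
Line 2 (9218.14.02, Karesta, 3,658 liters, £668,609.24):
Base rate for 9218.14.02 is 24%.
Origin Karesta qualifies under the Talmark–Karesta agreement and 9218.14.02 is covered: preferential rate 18.5% applies instead.
Duty = £668,609.24 × 18.5% = £123,692.71.
Line 3 (2848.65.39, Serania, 2,713 units, £440,129.99):
Base rate for 2848.65.39 is 13%.
Additional duty on 2848.65.39 from Serania: +48.6%. Applied ad valorem rate: 13% + 48.6% = 61.6%.
Duty = £440,129.99 × 61.6% = £271,120.07.
Total = £0.00 + £123,692.71 + £271,120.07 = £394,812.78.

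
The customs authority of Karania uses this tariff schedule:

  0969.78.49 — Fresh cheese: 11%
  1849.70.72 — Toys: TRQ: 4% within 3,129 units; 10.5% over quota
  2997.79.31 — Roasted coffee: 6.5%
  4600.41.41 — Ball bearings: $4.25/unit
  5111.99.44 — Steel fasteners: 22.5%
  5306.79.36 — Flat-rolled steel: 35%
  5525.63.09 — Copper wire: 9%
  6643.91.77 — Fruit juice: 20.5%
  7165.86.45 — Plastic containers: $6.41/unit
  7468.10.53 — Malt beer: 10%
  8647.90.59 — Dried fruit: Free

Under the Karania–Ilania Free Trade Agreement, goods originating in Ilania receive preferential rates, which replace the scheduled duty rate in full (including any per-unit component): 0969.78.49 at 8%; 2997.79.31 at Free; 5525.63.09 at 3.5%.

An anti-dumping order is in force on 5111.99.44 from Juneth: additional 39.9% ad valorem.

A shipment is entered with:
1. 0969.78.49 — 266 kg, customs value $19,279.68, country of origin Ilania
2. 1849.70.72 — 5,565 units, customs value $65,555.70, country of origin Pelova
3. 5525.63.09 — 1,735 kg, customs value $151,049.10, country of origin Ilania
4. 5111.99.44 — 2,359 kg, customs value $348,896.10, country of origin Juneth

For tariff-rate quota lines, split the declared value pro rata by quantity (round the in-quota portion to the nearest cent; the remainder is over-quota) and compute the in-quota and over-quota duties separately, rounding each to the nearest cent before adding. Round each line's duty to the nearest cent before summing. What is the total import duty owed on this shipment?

$229,027.73

Line 1 (0969.78.49, Ilania, 266 kg, $19,279.68):
Base rate for 0969.78.49 is 11%.
Origin Ilania qualifies under the Karania–Ilania agreement and 0969.78.49 is covered: preferential rate 8% applies instead.
Duty = $19,279.68 × 8% = $1,542.37.
Line 2 (1849.70.72, Pelova, 5,565 units, $65,555.70):
Code 1849.70.72 is under a tariff-rate quota (threshold 3,129 units). In-quota: 3,129 units at 4%; over-quota: 2,436 units at 10.5%.
Pro-rata value split: in-quota = $65,555.70 × 3,129/5,565 = $36,859.62; over-quota = $65,555.70 − $36,859.62 = $28,696.08.
In-quota duty = $36,859.62 × 4% = $1,474.38. Over-quota duty = $28,696.08 × 10.5% = $3,013.09.
Line duty = $1,474.38 + $3,013.09 = $4,487.47.
Line 3 (5525.63.09, Ilania, 1,735 kg, $151,049.10):
Base rate for 5525.63.09 is 9%.
Origin Ilania qualifies under the Karania–Ilania agreement and 5525.63.09 is covered: preferential rate 3.5% applies instead.
Duty = $151,049.10 × 3.5% = $5,286.72.
Line 4 (5111.99.44, Juneth, 2,359 kg, $348,896.10):
Base rate for 5111.99.44 is 22.5%.
Additional duty on 5111.99.44 from Juneth: +39.9%. Applied ad valorem rate: 22.5% + 39.9% = 62.4%.
Duty = $348,896.10 × 62.4% = $217,711.17.
Total = $1,542.37 + $4,487.47 + $5,286.72 + $217,711.17 = $229,027.73.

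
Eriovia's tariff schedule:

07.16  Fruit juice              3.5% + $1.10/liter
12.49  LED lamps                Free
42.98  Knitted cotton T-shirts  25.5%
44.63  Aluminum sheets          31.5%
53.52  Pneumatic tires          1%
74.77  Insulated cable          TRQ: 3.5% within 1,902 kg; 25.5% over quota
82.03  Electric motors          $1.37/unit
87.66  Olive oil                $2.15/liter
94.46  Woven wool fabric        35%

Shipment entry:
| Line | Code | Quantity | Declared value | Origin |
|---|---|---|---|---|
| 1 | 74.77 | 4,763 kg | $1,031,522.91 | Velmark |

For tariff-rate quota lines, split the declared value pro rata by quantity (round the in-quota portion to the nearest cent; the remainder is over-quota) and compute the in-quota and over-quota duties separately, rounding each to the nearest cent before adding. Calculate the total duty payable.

$172,416.79

Line 1 (74.77, Velmark, 4,763 kg, $1,031,522.91):
Code 74.77 is under a tariff-rate quota (threshold 1,902 kg). In-quota: 1,902 kg at 3.5%; over-quota: 2,861 kg at 25.5%.
Pro-rata value split: in-quota = $1,031,522.91 × 1,902/4,763 = $411,916.14; over-quota = $1,031,522.91 − $411,916.14 = $619,606.77.
In-quota duty = $411,916.14 × 3.5% = $14,417.06. Over-quota duty = $619,606.77 × 25.5% = $157,999.73.
Line duty = $14,417.06 + $157,999.73 = $172,416.79.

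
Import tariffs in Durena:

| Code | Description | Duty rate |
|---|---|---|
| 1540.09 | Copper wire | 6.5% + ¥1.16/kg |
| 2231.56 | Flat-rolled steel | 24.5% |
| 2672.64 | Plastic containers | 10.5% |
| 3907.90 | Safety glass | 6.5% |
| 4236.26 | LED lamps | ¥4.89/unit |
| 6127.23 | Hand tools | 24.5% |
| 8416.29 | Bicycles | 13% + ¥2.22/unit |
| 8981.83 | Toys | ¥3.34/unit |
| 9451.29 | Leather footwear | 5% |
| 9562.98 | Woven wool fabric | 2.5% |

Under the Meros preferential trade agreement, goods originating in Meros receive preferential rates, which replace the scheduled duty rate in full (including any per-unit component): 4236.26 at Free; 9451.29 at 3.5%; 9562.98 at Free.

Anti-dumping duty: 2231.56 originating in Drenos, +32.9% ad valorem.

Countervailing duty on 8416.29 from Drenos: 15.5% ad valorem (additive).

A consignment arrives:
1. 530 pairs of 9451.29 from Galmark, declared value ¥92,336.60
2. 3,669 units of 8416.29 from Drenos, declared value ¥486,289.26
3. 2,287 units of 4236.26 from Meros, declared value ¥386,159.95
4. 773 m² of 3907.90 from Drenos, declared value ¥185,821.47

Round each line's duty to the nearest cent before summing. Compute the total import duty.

Line 1 (9451.29, Galmark, 530 pairs, ¥92,336.60):
Base rate for 9451.29 is 5%.
9451.29 has an FTA preferential rate, but origin Galmark is not Meros; base rate stands.
Duty = ¥92,336.60 × 5% = ¥4,616.83.
Line 2 (8416.29, Drenos, 3,669 units, ¥486,289.26):
Base rate for 8416.29 is 13% + ¥2.22/unit.
Additional duty on 8416.29 from Drenos: +15.5%. Applied ad valorem rate: 13% + 15.5% = 28.5%.
Duty = ¥486,289.26 × 28.5% + 3,669 × ¥2.22 = ¥146,737.62.
Line 3 (4236.26, Meros, 2,287 units, ¥386,159.95):
Base rate for 4236.26 is ¥4.89/unit.
Origin Meros qualifies under the Durena–Meros agreement and 4236.26 is covered: preferential rate Free applies instead.
Duty = ¥386,159.95 × 0% = ¥0.00.
Line 4 (3907.90, Drenos, 773 m², ¥185,821.47):
Base rate for 3907.90 is 6.5%.
Duty = ¥185,821.47 × 6.5% = ¥12,078.40.
Total = ¥4,616.83 + ¥146,737.62 + ¥0.00 + ¥12,078.40 = ¥163,432.85.

¥163,432.85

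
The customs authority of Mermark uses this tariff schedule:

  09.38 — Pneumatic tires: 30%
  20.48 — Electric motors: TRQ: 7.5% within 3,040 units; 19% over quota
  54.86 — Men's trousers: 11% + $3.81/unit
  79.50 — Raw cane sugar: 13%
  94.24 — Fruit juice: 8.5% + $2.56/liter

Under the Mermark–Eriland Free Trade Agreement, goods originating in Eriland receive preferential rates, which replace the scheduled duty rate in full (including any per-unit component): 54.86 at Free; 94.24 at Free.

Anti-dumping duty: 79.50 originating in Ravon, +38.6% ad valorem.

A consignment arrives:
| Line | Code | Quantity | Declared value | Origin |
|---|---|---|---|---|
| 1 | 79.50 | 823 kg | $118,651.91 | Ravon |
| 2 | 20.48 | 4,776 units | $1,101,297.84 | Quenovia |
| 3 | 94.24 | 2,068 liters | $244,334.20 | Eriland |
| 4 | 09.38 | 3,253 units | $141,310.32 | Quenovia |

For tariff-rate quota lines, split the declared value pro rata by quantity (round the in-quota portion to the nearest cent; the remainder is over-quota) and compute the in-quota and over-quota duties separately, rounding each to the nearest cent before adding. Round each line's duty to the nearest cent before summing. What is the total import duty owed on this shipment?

Line 1 (79.50, Ravon, 823 kg, $118,651.91):
Base rate for 79.50 is 13%.
Additional duty on 79.50 from Ravon: +38.6%. Applied ad valorem rate: 13% + 38.6% = 51.6%.
Duty = $118,651.91 × 51.6% = $61,224.39.
Line 2 (20.48, Quenovia, 4,776 units, $1,101,297.84):
Code 20.48 is under a tariff-rate quota (threshold 3,040 units). In-quota: 3,040 units at 7.5%; over-quota: 1,736 units at 19%.
Pro-rata value split: in-quota = $1,101,297.84 × 3,040/4,776 = $700,993.60; over-quota = $1,101,297.84 − $700,993.60 = $400,304.24.
In-quota duty = $700,993.60 × 7.5% = $52,574.52. Over-quota duty = $400,304.24 × 19% = $76,057.81.
Line duty = $52,574.52 + $76,057.81 = $128,632.33.
Line 3 (94.24, Eriland, 2,068 liters, $244,334.20):
Base rate for 94.24 is 8.5% + $2.56/liter.
Origin Eriland qualifies under the Mermark–Eriland agreement and 94.24 is covered: preferential rate Free applies instead.
Duty = $244,334.20 × 0% = $0.00.
Line 4 (09.38, Quenovia, 3,253 units, $141,310.32):
Base rate for 09.38 is 30%.
Duty = $141,310.32 × 30% = $42,393.10.
Total = $61,224.39 + $128,632.33 + $0.00 + $42,393.10 = $232,249.82.

$232,249.82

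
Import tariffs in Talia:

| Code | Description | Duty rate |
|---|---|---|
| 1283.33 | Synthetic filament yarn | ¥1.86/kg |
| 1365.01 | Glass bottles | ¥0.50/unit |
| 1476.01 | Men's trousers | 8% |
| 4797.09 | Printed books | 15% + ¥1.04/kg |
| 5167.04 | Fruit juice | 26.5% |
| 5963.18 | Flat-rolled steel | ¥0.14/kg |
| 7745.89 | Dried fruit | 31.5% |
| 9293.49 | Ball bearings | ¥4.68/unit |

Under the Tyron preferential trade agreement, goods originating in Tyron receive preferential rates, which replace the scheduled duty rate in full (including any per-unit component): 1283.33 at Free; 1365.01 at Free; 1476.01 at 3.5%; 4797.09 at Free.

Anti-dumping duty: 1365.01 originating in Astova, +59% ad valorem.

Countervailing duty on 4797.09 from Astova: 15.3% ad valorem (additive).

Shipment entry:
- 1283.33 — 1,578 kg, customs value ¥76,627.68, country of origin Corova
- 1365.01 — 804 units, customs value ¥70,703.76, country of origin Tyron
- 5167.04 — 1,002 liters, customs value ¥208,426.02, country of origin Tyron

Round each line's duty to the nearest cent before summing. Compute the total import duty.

¥58,167.98

Line 1 (1283.33, Corova, 1,578 kg, ¥76,627.68):
Base rate for 1283.33 is ¥1.86/kg.
1283.33 has an FTA preferential rate, but origin Corova is not Tyron; base rate stands.
Duty = 1,578 × ¥1.86 = ¥2,935.08.
Line 2 (1365.01, Tyron, 804 units, ¥70,703.76):
Base rate for 1365.01 is ¥0.50/unit.
Origin Tyron qualifies under the Talia–Tyron agreement and 1365.01 is covered: preferential rate Free applies instead.
The additional-duty order on 1365.01 targets Astova, not Tyron; it does not apply.
Duty = ¥70,703.76 × 0% = ¥0.00.
Line 3 (5167.04, Tyron, 1,002 liters, ¥208,426.02):
Base rate for 5167.04 is 26.5%.
Origin Tyron is the FTA partner but 5167.04 is not on the preference list; base rate stands.
Duty = ¥208,426.02 × 26.5% = ¥55,232.90.
Total = ¥2,935.08 + ¥0.00 + ¥55,232.90 = ¥58,167.98.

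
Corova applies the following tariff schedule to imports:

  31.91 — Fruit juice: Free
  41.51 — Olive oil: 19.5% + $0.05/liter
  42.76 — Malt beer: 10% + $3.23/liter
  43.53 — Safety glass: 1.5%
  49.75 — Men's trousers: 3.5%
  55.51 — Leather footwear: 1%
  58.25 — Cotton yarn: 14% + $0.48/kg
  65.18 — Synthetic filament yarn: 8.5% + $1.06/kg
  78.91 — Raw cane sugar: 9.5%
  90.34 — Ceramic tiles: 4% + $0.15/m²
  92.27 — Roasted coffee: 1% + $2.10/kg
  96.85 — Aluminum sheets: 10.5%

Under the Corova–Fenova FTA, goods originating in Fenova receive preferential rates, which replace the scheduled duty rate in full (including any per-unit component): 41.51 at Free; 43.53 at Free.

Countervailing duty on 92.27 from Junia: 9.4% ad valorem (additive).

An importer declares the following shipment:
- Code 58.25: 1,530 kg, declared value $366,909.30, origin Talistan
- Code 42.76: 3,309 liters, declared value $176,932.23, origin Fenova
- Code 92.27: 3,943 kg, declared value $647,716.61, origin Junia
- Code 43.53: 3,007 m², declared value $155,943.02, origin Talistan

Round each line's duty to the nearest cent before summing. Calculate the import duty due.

Line 1 (58.25, Talistan, 1,530 kg, $366,909.30):
Base rate for 58.25 is 14% + $0.48/kg.
Duty = $366,909.30 × 14% + 1,530 × $0.48 = $52,101.70.
Line 2 (42.76, Fenova, 3,309 liters, $176,932.23):
Base rate for 42.76 is 10% + $3.23/liter.
Origin Fenova is the FTA partner but 42.76 is not on the preference list; base rate stands.
Duty = $176,932.23 × 10% + 3,309 × $3.23 = $28,381.29.
Line 3 (92.27, Junia, 3,943 kg, $647,716.61):
Base rate for 92.27 is 1% + $2.10/kg.
Additional duty on 92.27 from Junia: +9.4%. Applied ad valorem rate: 1% + 9.4% = 10.4%.
Duty = $647,716.61 × 10.4% + 3,943 × $2.10 = $75,642.83.
Line 4 (43.53, Talistan, 3,007 m², $155,943.02):
Base rate for 43.53 is 1.5%.
43.53 has an FTA preferential rate, but origin Talistan is not Fenova; base rate stands.
Duty = $155,943.02 × 1.5% = $2,339.15.
Total = $52,101.70 + $28,381.29 + $75,642.83 + $2,339.15 = $158,464.97.

$158,464.97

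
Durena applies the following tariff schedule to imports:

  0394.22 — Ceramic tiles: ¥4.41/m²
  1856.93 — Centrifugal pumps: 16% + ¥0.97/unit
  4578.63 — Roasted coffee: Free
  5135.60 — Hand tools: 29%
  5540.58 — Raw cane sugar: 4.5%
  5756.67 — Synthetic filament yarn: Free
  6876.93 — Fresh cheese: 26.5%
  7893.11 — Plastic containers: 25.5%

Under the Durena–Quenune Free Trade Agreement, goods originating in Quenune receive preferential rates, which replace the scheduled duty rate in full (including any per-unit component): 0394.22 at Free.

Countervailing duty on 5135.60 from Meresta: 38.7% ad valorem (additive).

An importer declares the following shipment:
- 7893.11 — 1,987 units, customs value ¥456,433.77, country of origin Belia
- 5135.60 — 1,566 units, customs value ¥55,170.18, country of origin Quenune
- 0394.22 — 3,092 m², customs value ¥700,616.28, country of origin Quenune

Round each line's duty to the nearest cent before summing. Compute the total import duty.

¥132,389.96

Line 1 (7893.11, Belia, 1,987 units, ¥456,433.77):
Base rate for 7893.11 is 25.5%.
Duty = ¥456,433.77 × 25.5% = ¥116,390.61.
Line 2 (5135.60, Quenune, 1,566 units, ¥55,170.18):
Base rate for 5135.60 is 29%.
Origin Quenune is the FTA partner but 5135.60 is not on the preference list; base rate stands.
The additional-duty order on 5135.60 targets Meresta, not Quenune; it does not apply.
Duty = ¥55,170.18 × 29% = ¥15,999.35.
Line 3 (0394.22, Quenune, 3,092 m², ¥700,616.28):
Base rate for 0394.22 is ¥4.41/m².
Origin Quenune qualifies under the Durena–Quenune agreement and 0394.22 is covered: preferential rate Free applies instead.
Duty = ¥700,616.28 × 0% = ¥0.00.
Total = ¥116,390.61 + ¥15,999.35 + ¥0.00 = ¥132,389.96.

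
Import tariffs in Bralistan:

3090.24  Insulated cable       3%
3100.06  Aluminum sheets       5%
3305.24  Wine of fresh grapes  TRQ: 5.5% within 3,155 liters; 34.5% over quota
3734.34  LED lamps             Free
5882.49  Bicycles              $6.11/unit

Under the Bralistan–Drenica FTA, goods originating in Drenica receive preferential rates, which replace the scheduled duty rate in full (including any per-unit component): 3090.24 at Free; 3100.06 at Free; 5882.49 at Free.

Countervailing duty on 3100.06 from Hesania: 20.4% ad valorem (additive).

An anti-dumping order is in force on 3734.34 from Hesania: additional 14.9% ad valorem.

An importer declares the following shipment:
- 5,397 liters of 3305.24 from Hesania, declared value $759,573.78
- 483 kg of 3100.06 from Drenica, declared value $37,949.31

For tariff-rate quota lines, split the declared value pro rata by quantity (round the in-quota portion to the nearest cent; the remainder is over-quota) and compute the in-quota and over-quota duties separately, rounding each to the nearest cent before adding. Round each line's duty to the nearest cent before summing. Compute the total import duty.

Line 1 (3305.24, Hesania, 5,397 liters, $759,573.78):
Code 3305.24 is under a tariff-rate quota (threshold 3,155 liters). In-quota: 3,155 liters at 5.5%; over-quota: 2,242 liters at 34.5%.
Pro-rata value split: in-quota = $759,573.78 × 3,155/5,397 = $444,034.70; over-quota = $759,573.78 − $444,034.70 = $315,539.08.
In-quota duty = $444,034.70 × 5.5% = $24,421.91. Over-quota duty = $315,539.08 × 34.5% = $108,860.98.
Line duty = $24,421.91 + $108,860.98 = $133,282.89.
Line 2 (3100.06, Drenica, 483 kg, $37,949.31):
Base rate for 3100.06 is 5%.
Origin Drenica qualifies under the Bralistan–Drenica agreement and 3100.06 is covered: preferential rate Free applies instead.
The additional-duty order on 3100.06 targets Hesania, not Drenica; it does not apply.
Duty = $37,949.31 × 0% = $0.00.
Total = $133,282.89 + $0.00 = $133,282.89.

$133,282.89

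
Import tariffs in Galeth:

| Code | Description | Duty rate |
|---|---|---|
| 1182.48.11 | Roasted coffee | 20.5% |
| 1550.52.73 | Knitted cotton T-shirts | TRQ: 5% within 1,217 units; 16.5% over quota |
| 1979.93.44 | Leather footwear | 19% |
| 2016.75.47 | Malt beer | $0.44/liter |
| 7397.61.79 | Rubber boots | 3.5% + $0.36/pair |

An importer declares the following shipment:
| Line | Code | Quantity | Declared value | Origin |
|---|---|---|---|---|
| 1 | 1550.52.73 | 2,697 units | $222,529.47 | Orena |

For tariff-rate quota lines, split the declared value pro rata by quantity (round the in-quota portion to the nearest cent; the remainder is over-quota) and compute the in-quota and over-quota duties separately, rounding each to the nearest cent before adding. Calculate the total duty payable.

Line 1 (1550.52.73, Orena, 2,697 units, $222,529.47):
Code 1550.52.73 is under a tariff-rate quota (threshold 1,217 units). In-quota: 1,217 units at 5%; over-quota: 1,480 units at 16.5%.
Pro-rata value split: in-quota = $222,529.47 × 1,217/2,697 = $100,414.67; over-quota = $222,529.47 − $100,414.67 = $122,114.80.
In-quota duty = $100,414.67 × 5% = $5,020.73. Over-quota duty = $122,114.80 × 16.5% = $20,148.94.
Line duty = $5,020.73 + $20,148.94 = $25,169.67.

$25,169.67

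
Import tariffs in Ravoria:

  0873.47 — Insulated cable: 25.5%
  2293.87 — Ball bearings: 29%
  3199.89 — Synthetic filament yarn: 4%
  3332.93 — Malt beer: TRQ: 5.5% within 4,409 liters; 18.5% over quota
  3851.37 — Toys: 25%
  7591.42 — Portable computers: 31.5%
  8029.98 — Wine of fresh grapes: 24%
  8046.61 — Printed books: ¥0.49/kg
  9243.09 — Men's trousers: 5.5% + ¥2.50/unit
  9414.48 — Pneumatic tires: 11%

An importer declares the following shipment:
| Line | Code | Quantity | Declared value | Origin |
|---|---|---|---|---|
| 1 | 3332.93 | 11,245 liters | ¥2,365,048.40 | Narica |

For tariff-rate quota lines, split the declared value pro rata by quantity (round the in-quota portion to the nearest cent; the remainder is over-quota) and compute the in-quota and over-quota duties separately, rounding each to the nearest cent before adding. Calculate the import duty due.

¥316,984.84

Line 1 (3332.93, Narica, 11,245 liters, ¥2,365,048.40):
Code 3332.93 is under a tariff-rate quota (threshold 4,409 liters). In-quota: 4,409 liters at 5.5%; over-quota: 6,836 liters at 18.5%.
Pro-rata value split: in-quota = ¥2,365,048.40 × 4,409/11,245 = ¥927,300.88; over-quota = ¥2,365,048.40 − ¥927,300.88 = ¥1,437,747.52.
In-quota duty = ¥927,300.88 × 5.5% = ¥51,001.55. Over-quota duty = ¥1,437,747.52 × 18.5% = ¥265,983.29.
Line duty = ¥51,001.55 + ¥265,983.29 = ¥316,984.84.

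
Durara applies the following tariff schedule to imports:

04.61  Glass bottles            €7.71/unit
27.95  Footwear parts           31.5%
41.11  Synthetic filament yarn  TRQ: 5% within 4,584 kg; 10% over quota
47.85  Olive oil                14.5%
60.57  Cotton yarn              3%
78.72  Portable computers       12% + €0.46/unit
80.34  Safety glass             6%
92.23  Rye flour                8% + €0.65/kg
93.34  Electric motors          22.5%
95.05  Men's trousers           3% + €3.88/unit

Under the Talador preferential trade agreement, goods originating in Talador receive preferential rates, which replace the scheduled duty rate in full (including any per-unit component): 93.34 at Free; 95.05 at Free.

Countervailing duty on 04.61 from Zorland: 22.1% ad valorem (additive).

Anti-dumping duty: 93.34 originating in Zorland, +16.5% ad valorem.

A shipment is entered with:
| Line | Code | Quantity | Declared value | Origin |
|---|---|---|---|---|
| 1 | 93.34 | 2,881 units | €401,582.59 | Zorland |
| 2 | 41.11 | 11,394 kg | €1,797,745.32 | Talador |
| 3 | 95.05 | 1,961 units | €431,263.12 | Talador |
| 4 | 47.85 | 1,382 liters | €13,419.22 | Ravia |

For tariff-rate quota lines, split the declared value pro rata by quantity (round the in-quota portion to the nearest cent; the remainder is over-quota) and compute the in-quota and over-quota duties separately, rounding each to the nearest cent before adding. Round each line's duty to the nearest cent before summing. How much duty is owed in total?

Line 1 (93.34, Zorland, 2,881 units, €401,582.59):
Base rate for 93.34 is 22.5%.
93.34 has an FTA preferential rate, but origin Zorland is not Talador; base rate stands.
Additional duty on 93.34 from Zorland: +16.5%. Applied ad valorem rate: 22.5% + 16.5% = 39%.
Duty = €401,582.59 × 39% = €156,617.21.
Line 2 (41.11, Talador, 11,394 kg, €1,797,745.32):
Code 41.11 is under a tariff-rate quota (threshold 4,584 kg). In-quota: 4,584 kg at 5%; over-quota: 6,810 kg at 10%.
Pro-rata value split: in-quota = €1,797,745.32 × 4,584/11,394 = €723,263.52; over-quota = €1,797,745.32 − €723,263.52 = €1,074,481.80.
In-quota duty = €723,263.52 × 5% = €36,163.18. Over-quota duty = €1,074,481.80 × 10% = €107,448.18.
Line duty = €36,163.18 + €107,448.18 = €143,611.36.
Line 3 (95.05, Talador, 1,961 units, €431,263.12):
Base rate for 95.05 is 3% + €3.88/unit.
Origin Talador qualifies under the Durara–Talador agreement and 95.05 is covered: preferential rate Free applies instead.
Duty = €431,263.12 × 0% = €0.00.
Line 4 (47.85, Ravia, 1,382 liters, €13,419.22):
Base rate for 47.85 is 14.5%.
Duty = €13,419.22 × 14.5% = €1,945.79.
Total = €156,617.21 + €143,611.36 + €0.00 + €1,945.79 = €302,174.36.

€302,174.36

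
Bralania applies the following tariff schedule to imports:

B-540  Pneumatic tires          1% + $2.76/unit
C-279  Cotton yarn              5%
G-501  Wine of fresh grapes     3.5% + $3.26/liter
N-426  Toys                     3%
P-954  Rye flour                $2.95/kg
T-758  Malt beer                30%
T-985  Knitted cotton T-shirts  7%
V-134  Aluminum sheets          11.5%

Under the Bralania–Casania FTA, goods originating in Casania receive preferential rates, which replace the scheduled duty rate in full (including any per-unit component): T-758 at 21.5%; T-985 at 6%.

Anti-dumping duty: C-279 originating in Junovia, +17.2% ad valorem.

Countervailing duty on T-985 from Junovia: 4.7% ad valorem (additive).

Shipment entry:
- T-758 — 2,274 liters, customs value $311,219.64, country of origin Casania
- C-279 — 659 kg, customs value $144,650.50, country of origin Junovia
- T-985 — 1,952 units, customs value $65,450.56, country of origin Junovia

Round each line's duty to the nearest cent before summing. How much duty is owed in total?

Line 1 (T-758, Casania, 2,274 liters, $311,219.64):
Base rate for T-758 is 30%.
Origin Casania qualifies under the Bralania–Casania agreement and T-758 is covered: preferential rate 21.5% applies instead.
Duty = $311,219.64 × 21.5% = $66,912.22.
Line 2 (C-279, Junovia, 659 kg, $144,650.50):
Base rate for C-279 is 5%.
Additional duty on C-279 from Junovia: +17.2%. Applied ad valorem rate: 5% + 17.2% = 22.2%.
Duty = $144,650.50 × 22.2% = $32,112.41.
Line 3 (T-985, Junovia, 1,952 units, $65,450.56):
Base rate for T-985 is 7%.
T-985 has an FTA preferential rate, but origin Junovia is not Casania; base rate stands.
Additional duty on T-985 from Junovia: +4.7%. Applied ad valorem rate: 7% + 4.7% = 11.7%.
Duty = $65,450.56 × 11.7% = $7,657.72.
Total = $66,912.22 + $32,112.41 + $7,657.72 = $106,682.35.

$106,682.35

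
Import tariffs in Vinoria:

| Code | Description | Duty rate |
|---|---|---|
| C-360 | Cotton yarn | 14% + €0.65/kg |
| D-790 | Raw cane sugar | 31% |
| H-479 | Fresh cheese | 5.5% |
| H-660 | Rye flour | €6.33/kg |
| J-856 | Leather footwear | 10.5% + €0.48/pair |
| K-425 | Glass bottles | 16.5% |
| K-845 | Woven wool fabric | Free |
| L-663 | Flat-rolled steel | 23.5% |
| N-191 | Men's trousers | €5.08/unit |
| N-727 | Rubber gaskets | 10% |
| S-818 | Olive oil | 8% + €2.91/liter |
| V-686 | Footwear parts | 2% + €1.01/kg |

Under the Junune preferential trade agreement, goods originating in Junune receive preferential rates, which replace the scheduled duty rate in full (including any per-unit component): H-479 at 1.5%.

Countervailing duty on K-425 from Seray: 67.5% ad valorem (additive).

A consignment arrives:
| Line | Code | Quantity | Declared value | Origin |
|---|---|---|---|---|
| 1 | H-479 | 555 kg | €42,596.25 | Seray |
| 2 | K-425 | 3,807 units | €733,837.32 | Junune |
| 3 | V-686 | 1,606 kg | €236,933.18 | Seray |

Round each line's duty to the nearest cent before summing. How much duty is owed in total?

Line 1 (H-479, Seray, 555 kg, €42,596.25):
Base rate for H-479 is 5.5%.
H-479 has an FTA preferential rate, but origin Seray is not Junune; base rate stands.
Duty = €42,596.25 × 5.5% = €2,342.79.
Line 2 (K-425, Junune, 3,807 units, €733,837.32):
Base rate for K-425 is 16.5%.
Origin Junune is the FTA partner but K-425 is not on the preference list; base rate stands.
The additional-duty order on K-425 targets Seray, not Junune; it does not apply.
Duty = €733,837.32 × 16.5% = €121,083.16.
Line 3 (V-686, Seray, 1,606 kg, €236,933.18):
Base rate for V-686 is 2% + €1.01/kg.
Duty = €236,933.18 × 2% + 1,606 × €1.01 = €6,360.72.
Total = €2,342.79 + €121,083.16 + €6,360.72 = €129,786.67.

€129,786.67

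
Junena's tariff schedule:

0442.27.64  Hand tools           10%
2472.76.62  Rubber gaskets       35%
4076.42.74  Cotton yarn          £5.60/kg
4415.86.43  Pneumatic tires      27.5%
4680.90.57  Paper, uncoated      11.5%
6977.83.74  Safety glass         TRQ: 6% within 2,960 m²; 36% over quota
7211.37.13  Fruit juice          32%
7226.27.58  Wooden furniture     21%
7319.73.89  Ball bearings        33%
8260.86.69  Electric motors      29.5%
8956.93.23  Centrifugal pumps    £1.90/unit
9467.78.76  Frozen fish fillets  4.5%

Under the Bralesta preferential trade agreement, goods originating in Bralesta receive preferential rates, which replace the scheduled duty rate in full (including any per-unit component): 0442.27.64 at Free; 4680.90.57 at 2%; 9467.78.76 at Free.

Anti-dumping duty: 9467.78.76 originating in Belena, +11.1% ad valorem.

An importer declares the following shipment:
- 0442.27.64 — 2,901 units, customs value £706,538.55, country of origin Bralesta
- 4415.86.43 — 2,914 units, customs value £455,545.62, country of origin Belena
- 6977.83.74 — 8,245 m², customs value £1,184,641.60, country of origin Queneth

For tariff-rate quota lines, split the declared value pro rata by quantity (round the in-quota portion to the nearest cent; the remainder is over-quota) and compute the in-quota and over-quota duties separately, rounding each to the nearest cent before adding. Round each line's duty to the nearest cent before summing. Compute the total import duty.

£424,158.19

Line 1 (0442.27.64, Bralesta, 2,901 units, £706,538.55):
Base rate for 0442.27.64 is 10%.
Origin Bralesta qualifies under the Junena–Bralesta agreement and 0442.27.64 is covered: preferential rate Free applies instead.
Duty = £706,538.55 × 0% = £0.00.
Line 2 (4415.86.43, Belena, 2,914 units, £455,545.62):
Base rate for 4415.86.43 is 27.5%.
Duty = £455,545.62 × 27.5% = £125,275.05.
Line 3 (6977.83.74, Queneth, 8,245 m², £1,184,641.60):
Code 6977.83.74 is under a tariff-rate quota (threshold 2,960 m²). In-quota: 2,960 m² at 6%; over-quota: 5,285 m² at 36%.
Pro-rata value split: in-quota = £1,184,641.60 × 2,960/8,245 = £425,292.80; over-quota = £1,184,641.60 − £425,292.80 = £759,348.80.
In-quota duty = £425,292.80 × 6% = £25,517.57. Over-quota duty = £759,348.80 × 36% = £273,365.57.
Line duty = £25,517.57 + £273,365.57 = £298,883.14.
Total = £0.00 + £125,275.05 + £298,883.14 = £424,158.19.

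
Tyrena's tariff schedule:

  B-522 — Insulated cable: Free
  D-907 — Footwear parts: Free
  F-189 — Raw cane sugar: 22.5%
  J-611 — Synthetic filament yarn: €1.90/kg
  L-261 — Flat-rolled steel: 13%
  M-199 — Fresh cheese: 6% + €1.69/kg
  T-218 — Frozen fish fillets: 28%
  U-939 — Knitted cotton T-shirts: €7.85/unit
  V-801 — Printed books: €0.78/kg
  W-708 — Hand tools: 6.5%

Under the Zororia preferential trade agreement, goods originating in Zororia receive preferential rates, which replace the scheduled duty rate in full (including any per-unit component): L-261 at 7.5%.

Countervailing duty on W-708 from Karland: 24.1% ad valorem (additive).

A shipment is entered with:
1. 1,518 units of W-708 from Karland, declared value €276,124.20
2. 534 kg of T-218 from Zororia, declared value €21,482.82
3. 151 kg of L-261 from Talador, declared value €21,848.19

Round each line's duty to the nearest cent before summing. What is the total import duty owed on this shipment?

€93,349.46

Line 1 (W-708, Karland, 1,518 units, €276,124.20):
Base rate for W-708 is 6.5%.
Additional duty on W-708 from Karland: +24.1%. Applied ad valorem rate: 6.5% + 24.1% = 30.6%.
Duty = €276,124.20 × 30.6% = €84,494.01.
Line 2 (T-218, Zororia, 534 kg, €21,482.82):
Base rate for T-218 is 28%.
Origin Zororia is the FTA partner but T-218 is not on the preference list; base rate stands.
Duty = €21,482.82 × 28% = €6,015.19.
Line 3 (L-261, Talador, 151 kg, €21,848.19):
Base rate for L-261 is 13%.
L-261 has an FTA preferential rate, but origin Talador is not Zororia; base rate stands.
Duty = €21,848.19 × 13% = €2,840.26.
Total = €84,494.01 + €6,015.19 + €2,840.26 = €93,349.46.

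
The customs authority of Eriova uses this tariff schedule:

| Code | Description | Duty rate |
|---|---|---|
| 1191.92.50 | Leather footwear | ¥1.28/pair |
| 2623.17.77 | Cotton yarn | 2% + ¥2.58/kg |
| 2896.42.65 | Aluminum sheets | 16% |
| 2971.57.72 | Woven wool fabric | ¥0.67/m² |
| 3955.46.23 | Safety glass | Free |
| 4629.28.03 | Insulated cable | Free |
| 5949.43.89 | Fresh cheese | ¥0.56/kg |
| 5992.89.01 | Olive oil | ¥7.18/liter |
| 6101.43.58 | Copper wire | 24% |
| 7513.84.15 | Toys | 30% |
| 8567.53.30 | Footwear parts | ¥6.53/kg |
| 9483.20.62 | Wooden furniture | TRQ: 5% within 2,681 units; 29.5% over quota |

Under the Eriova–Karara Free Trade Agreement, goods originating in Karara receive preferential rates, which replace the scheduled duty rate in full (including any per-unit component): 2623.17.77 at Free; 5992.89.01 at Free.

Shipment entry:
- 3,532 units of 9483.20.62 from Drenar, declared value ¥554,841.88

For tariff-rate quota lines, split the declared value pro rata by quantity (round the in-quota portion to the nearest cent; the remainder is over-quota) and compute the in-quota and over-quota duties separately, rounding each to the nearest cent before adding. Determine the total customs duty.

¥60,494.57

Line 1 (9483.20.62, Drenar, 3,532 units, ¥554,841.88):
Code 9483.20.62 is under a tariff-rate quota (threshold 2,681 units). In-quota: 2,681 units at 5%; over-quota: 851 units at 29.5%.
Pro-rata value split: in-quota = ¥554,841.88 × 2,681/3,532 = ¥421,158.29; over-quota = ¥554,841.88 − ¥421,158.29 = ¥133,683.59.
In-quota duty = ¥421,158.29 × 5% = ¥21,057.91. Over-quota duty = ¥133,683.59 × 29.5% = ¥39,436.66.
Line duty = ¥21,057.91 + ¥39,436.66 = ¥60,494.57.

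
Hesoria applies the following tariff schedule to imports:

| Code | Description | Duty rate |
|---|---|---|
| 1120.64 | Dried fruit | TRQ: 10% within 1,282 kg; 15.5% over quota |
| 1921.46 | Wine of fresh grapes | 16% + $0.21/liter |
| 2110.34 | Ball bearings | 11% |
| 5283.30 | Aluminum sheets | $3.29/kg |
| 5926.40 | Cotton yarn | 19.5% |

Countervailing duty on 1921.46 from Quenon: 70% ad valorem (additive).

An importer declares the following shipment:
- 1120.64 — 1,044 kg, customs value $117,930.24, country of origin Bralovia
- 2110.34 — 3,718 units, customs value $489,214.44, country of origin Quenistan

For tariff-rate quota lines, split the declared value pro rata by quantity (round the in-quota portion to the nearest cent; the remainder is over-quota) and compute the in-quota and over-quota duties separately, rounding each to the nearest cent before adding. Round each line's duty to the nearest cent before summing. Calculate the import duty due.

Line 1 (1120.64, Bralovia, 1,044 kg, $117,930.24):
Code 1120.64 is under a tariff-rate quota (threshold 1,282 kg). Quantity 1,044 kg is within the quota, so the in-quota rate 10% applies to the full value.
Duty = $117,930.24 × 10% = $11,793.02.
Line 2 (2110.34, Quenistan, 3,718 units, $489,214.44):
Base rate for 2110.34 is 11%.
Duty = $489,214.44 × 11% = $53,813.59.
Total = $11,793.02 + $53,813.59 = $65,606.61.

$65,606.61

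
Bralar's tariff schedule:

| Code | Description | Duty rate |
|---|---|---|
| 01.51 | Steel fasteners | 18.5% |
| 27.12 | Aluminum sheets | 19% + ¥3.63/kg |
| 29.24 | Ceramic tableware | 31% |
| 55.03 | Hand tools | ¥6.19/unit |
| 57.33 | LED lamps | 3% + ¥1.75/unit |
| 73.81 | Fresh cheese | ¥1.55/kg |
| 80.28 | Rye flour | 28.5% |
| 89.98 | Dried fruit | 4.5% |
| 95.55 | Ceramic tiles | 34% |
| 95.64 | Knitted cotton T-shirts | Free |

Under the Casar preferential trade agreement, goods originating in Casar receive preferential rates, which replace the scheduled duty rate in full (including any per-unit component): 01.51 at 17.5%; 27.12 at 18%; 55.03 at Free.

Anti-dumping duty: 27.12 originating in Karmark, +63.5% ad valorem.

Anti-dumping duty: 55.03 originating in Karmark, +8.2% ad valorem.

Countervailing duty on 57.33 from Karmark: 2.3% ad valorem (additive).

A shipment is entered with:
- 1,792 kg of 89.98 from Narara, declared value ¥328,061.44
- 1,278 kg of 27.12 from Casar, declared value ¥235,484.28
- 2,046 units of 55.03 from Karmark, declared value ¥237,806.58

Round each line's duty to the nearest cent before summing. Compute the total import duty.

Line 1 (89.98, Narara, 1,792 kg, ¥328,061.44):
Base rate for 89.98 is 4.5%.
Duty = ¥328,061.44 × 4.5% = ¥14,762.76.
Line 2 (27.12, Casar, 1,278 kg, ¥235,484.28):
Base rate for 27.12 is 19% + ¥3.63/kg.
Origin Casar qualifies under the Bralar–Casar agreement and 27.12 is covered: preferential rate 18% applies instead.
The additional-duty order on 27.12 targets Karmark, not Casar; it does not apply.
Duty = ¥235,484.28 × 18% = ¥42,387.17.
Line 3 (55.03, Karmark, 2,046 units, ¥237,806.58):
Base rate for 55.03 is ¥6.19/unit.
55.03 has an FTA preferential rate, but origin Karmark is not Casar; base rate stands.
Additional duty on 55.03 from Karmark: +8.2% ad valorem. Applied ad valorem rate = 8.2%.
Duty = ¥237,806.58 × 8.2% + 2,046 × ¥6.19 = ¥32,164.88.
Total = ¥14,762.76 + ¥42,387.17 + ¥32,164.88 = ¥89,314.81.

¥89,314.81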